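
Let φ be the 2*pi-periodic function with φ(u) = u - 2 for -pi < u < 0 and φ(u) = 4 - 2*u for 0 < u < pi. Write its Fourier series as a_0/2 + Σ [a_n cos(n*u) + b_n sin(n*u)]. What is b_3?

(12 - pi)/(3*pi)

b_3 = 1/pi ∫_{-pi}^{pi} φ(u) sin(3*u) du.
Split the integral at the breakpoints.
Integrating by parts (boundary term plus one more integral), an antiderivative of (u - 2) sin(3*u) is -u*cos(3*u)/3 + sin(3*u)/9 + 2*cos(3*u)/3; evaluating from -pi to 0: ∫_{-pi}^{0} (u - 2) sin(3*u) du = (2/3) - (-pi/3 - 2/3) = pi/3 + 4/3.
Integrating by parts (boundary term plus one more integral), an antiderivative of (4 - 2*u) sin(3*u) is 2*u*cos(3*u)/3 - 2*sin(3*u)/9 - 4*cos(3*u)/3; evaluating from 0 to pi: ∫_{0}^{pi} (4 - 2*u) sin(3*u) du = (4/3 - 2*pi/3) - (-4/3) = 8/3 - 2*pi/3.
Summing the pieces and multiplying by (1/pi) gives b_3 = (12 - pi)/(3*pi).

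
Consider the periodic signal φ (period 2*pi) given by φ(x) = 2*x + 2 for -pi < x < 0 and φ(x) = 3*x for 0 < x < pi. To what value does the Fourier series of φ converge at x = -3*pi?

x = -3*pi differs from x = -pi by -1 full period(s), and the series is 2*pi-periodic.
At x = -pi the one-sided limits are φ(-pi^-) = 3*pi and φ(-pi^+) = 2 - 2*pi.
By Dirichlet's theorem the series converges to their average, [(3*pi) + (2 - 2*pi)]/2 = 1 + pi/2.

1 + pi/2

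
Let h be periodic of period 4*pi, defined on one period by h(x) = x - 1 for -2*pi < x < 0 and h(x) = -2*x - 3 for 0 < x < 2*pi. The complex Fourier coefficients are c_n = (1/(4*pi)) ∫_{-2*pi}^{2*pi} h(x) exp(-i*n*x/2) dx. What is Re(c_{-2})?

Since h is real-valued, Re(c_{-2}) = (1/(4*pi)) ∫_{-2*pi}^{2*pi} h(x) cos(-x) dx = a_{2}/2.
Split the integral at the breakpoints.
Integrating by parts (boundary term plus one more integral), an antiderivative of (x - 1) cos(-x) is x*sin(x) - sin(x) + cos(x); evaluating from -2*pi to 0: ∫_{-2*pi}^{0} (x - 1) cos(-x) dx = (1) - (1) = 0.
Integrating by parts (boundary term plus one more integral), an antiderivative of (-2*x - 3) cos(-x) is -2*x*sin(x) - 3*sin(x) - 2*cos(x); evaluating from 0 to 2*pi: ∫_{0}^{2*pi} (-2*x - 3) cos(-x) dx = (-2) - (-2) = 0.
So ∫_{-2*pi}^{2*pi} h(x) cos(-x) dx = 0.
Hence Re(c_{-2}) = (1/(4*pi))·(0) = 0.

0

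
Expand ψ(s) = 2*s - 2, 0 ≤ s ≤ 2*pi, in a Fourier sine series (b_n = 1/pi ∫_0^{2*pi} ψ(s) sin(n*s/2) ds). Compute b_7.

8*(-1 + pi)/(7*pi)

b_7 = 1/pi ∫_0^{2*pi} (2*s - 2) sin(7*s/2) ds.
Integrating by parts (boundary term plus one more integral), an antiderivative of (2*s - 2) sin(7*s/2) is -4*s*cos(7*s/2)/7 + 8*sin(7*s/2)/49 + 4*cos(7*s/2)/7; evaluating from 0 to 2*pi: ∫_{0}^{2*pi} (2*s - 2) sin(7*s/2) ds = (-4/7 + 8*pi/7) - (4/7) = -8/7 + 8*pi/7.
Hence b_7 = (1/pi)·(-8/7 + 8*pi/7) = 8*(-1 + pi)/(7*pi).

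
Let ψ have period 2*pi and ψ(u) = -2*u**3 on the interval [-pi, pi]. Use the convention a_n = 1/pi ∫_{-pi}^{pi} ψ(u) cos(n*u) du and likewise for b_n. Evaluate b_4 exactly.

b_4 = 1/pi ∫_{-pi}^{pi} ψ(u) sin(4*u) du.
ψ is odd and sin(4*u) is odd, so the integrand is even and b_4 = 2/pi ∫_0^{pi} ψ(u) sin(4*u) du.
Integrating by parts three times (tabular method), an antiderivative of (-2*u**3) sin(4*u) is u**3*cos(4*u)/2 - 3*u**2*sin(4*u)/8 - 3*u*cos(4*u)/16 + 3*sin(4*u)/64; evaluating from 0 to pi: ∫_{0}^{pi} (-2*u**3) sin(4*u) du = (pi*(-3 + 8*pi**2)/16) - (0) = pi*(-3 + 8*pi**2)/16.
Hence b_4 = (2/pi)·(pi*(-3 + 8*pi**2)/16) = -3/8 + pi**2.

-3/8 + pi**2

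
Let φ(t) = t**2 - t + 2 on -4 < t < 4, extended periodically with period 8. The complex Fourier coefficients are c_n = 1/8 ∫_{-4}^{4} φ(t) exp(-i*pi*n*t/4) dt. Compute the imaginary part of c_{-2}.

Since φ is real-valued, Im(c_{-2}) = -1/8 ∫_{-4}^{4} φ(t) sin(-pi*t/2) dt = b_{2}/2.
Integrating by parts twice (tabular method), an antiderivative of (t**2 - t + 2) sin(-pi*t/2) is 2*t**2*cos(pi*t/2)/pi - 8*t*sin(pi*t/2)/pi**2 - 2*t*cos(pi*t/2)/pi + 4*sin(pi*t/2)/pi**2 - 16*cos(pi*t/2)/pi**3 + 4*cos(pi*t/2)/pi; evaluating from -4 to 4: ∫_{-4}^{4} (t**2 - t + 2) sin(-pi*t/2) dt = (-16/pi**3 + 28/pi) - (-16/pi**3 + 44/pi) = -16/pi.
Hence Im(c_{-2}) = (-1/8)·(-16/pi) = 2/pi.

2/pi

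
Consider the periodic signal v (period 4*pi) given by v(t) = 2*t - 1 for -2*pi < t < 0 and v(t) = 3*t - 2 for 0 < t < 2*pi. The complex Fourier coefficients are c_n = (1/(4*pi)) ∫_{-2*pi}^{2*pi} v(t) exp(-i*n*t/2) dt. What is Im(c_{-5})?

(-1/5 + pi)/pi

Since v is real-valued, Im(c_{-5}) = -(1/(4*pi)) ∫_{-2*pi}^{2*pi} v(t) sin(-5*t/2) dt = b_{5}/2.
Split the integral at the breakpoints.
Integrating by parts (boundary term plus one more integral), an antiderivative of (2*t - 1) sin(-5*t/2) is 4*t*cos(5*t/2)/5 - 8*sin(5*t/2)/25 - 2*cos(5*t/2)/5; evaluating from -2*pi to 0: ∫_{-2*pi}^{0} (2*t - 1) sin(-5*t/2) dt = (-2/5) - (2/5 + 8*pi/5) = -8*pi/5 - 4/5.
Integrating by parts (boundary term plus one more integral), an antiderivative of (3*t - 2) sin(-5*t/2) is 6*t*cos(5*t/2)/5 - 12*sin(5*t/2)/25 - 4*cos(5*t/2)/5; evaluating from 0 to 2*pi: ∫_{0}^{2*pi} (3*t - 2) sin(-5*t/2) dt = (4/5 - 12*pi/5) - (-4/5) = 8/5 - 12*pi/5.
So ∫_{-2*pi}^{2*pi} v(t) sin(-5*t/2) dt = 4/5 - 4*pi.
Hence Im(c_{-5}) = (-1/(4*pi))·(4/5 - 4*pi) = (-1/5 + pi)/pi.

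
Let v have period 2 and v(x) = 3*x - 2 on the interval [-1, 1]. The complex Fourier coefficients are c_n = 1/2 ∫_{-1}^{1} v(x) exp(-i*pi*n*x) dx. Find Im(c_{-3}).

1/pi

Since v is real-valued, Im(c_{-3}) = -1/2 ∫_{-1}^{1} v(x) sin(-3*pi*x) dx = b_{3}/2.
Integrating by parts (boundary term plus one more integral), an antiderivative of (3*x - 2) sin(-3*pi*x) is x*cos(3*pi*x)/pi - sin(3*pi*x)/(3*pi**2) - 2*cos(3*pi*x)/(3*pi); evaluating from -1 to 1: ∫_{-1}^{1} (3*x - 2) sin(-3*pi*x) dx = (-1/(3*pi)) - (5/(3*pi)) = -2/pi.
Hence Im(c_{-3}) = (-1/2)·(-2/pi) = 1/pi.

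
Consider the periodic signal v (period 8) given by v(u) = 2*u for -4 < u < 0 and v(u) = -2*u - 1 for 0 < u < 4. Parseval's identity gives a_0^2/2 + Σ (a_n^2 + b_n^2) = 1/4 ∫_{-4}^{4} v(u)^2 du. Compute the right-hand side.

1/4 ∫_{-4}^{4} v(u)^2 du = 1/4 · (620/3) = 155/3.

155/3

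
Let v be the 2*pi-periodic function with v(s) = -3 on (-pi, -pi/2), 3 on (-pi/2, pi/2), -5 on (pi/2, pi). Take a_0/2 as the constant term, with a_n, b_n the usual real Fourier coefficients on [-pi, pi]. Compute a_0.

-1

a_0 = 1/pi ∫_{-pi}^{pi} v(s) ds = 1/pi · (-pi) = -1.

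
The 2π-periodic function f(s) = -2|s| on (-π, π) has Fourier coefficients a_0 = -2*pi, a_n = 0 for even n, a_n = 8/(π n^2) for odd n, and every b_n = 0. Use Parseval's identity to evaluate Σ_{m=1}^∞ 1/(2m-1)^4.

Parseval: a_0^2/2 + Σ a_n^2 = (1/π) ∫_{-π}^{π} f(s)^2 ds = 8*pi**2/3.
Subtract a_0^2/2 = 2*pi**2: Σ a_n^2 = 2*pi**2/3.
Only odd n contribute, with a_n^2 = 64/(π^2 n^4), so Σ_{m≥1} 1/(2m-1)^4 = π^2·(2*pi**2/3)/64 = pi**4/96.

pi**4/96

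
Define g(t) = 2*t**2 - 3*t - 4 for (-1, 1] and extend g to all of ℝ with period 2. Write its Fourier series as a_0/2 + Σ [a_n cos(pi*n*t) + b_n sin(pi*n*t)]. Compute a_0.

-20/3

a_0 = ∫_{-1}^{1} g(t) dt = -20/3.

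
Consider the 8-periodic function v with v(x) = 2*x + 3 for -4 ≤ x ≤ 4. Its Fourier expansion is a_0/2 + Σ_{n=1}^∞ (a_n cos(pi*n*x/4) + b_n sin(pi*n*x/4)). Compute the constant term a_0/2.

a_0 = 1/4 ∫_{-4}^{4} v(x) dx = 1/4 · (24) = 6.
So the constant term a_0/2 = 3.

3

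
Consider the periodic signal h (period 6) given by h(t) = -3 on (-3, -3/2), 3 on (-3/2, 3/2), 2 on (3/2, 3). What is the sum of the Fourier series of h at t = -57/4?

t = -57/4 differs from t = -9/4 by -2 full period(s), and the series is 6-periodic.
h is continuous at t = -9/4 with value -3, so the series converges to -3 there.

-3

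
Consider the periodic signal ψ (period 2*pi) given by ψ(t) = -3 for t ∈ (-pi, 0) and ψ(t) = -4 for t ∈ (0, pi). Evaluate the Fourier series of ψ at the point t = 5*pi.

-7/2

t = 5*pi differs from t = pi by 2 full period(s), and the series is 2*pi-periodic.
At t = pi the one-sided limits are ψ(pi^-) = -4 and ψ(pi^+) = -3.
By Dirichlet's theorem the series converges to their average, [(-4) + (-3)]/2 = -7/2.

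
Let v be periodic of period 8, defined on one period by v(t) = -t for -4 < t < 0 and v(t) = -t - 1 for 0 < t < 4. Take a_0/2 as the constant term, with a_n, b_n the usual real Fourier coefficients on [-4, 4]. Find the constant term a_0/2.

-1/2

a_0 = 1/4 ∫_{-4}^{4} v(t) dt = 1/4 · (-4) = -1.
So the constant term a_0/2 = -1/2.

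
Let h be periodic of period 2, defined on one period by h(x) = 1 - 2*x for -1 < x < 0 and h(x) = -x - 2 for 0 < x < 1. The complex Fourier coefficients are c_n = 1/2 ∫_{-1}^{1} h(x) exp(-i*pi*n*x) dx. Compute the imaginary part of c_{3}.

3/(2*pi)

Since h is real-valued, Im(c_{3}) = -1/2 ∫_{-1}^{1} h(x) sin(3*pi*x) dx = -b_{3}/2.
Split the integral at the breakpoints.
Integrating by parts (boundary term plus one more integral), an antiderivative of (1 - 2*x) sin(3*pi*x) is 2*x*cos(3*pi*x)/(3*pi) - 2*sin(3*pi*x)/(9*pi**2) - cos(3*pi*x)/(3*pi); evaluating from -1 to 0: ∫_{-1}^{0} (1 - 2*x) sin(3*pi*x) dx = (-1/(3*pi)) - (1/pi) = -4/(3*pi).
Integrating by parts (boundary term plus one more integral), an antiderivative of (-x - 2) sin(3*pi*x) is x*cos(3*pi*x)/(3*pi) - sin(3*pi*x)/(9*pi**2) + 2*cos(3*pi*x)/(3*pi); evaluating from 0 to 1: ∫_{0}^{1} (-x - 2) sin(3*pi*x) dx = (-1/pi) - (2/(3*pi)) = -5/(3*pi).
So ∫_{-1}^{1} h(x) sin(3*pi*x) dx = -3/pi.
Hence Im(c_{3}) = (-1/2)·(-3/pi) = 3/(2*pi).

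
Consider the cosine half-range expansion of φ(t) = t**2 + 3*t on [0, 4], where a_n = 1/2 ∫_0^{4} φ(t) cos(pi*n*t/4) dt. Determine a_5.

-112/(25*pi**2)

a_5 = 1/2 ∫_0^{4} (t**2 + 3*t) cos(5*pi*t/4) dt.
Integrating by parts twice (tabular method), an antiderivative of (t**2 + 3*t) cos(5*pi*t/4) is 4*t**2*sin(5*pi*t/4)/(5*pi) + 12*t*sin(5*pi*t/4)/(5*pi) + 32*t*cos(5*pi*t/4)/(25*pi**2) - 128*sin(5*pi*t/4)/(125*pi**3) + 48*cos(5*pi*t/4)/(25*pi**2); evaluating from 0 to 4: ∫_{0}^{4} (t**2 + 3*t) cos(5*pi*t/4) dt = (-176/(25*pi**2)) - (48/(25*pi**2)) = -224/(25*pi**2).
Hence a_5 = (1/2)·(-224/(25*pi**2)) = -112/(25*pi**2).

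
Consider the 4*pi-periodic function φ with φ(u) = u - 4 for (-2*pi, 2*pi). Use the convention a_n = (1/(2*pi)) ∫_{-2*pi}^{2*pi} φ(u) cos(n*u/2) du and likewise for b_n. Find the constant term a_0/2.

-4

a_0 = (1/(2*pi)) ∫_{-2*pi}^{2*pi} φ(u) du = (1/(2*pi)) · (-16*pi) = -8.
So the constant term a_0/2 = -4.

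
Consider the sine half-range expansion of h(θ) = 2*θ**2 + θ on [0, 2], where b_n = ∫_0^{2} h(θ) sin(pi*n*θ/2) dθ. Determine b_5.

-64/(125*pi**3) + 4/pi

b_5 = ∫_0^{2} (2*θ**2 + θ) sin(5*pi*θ/2) dθ.
Integrating by parts twice (tabular method), an antiderivative of (2*θ**2 + θ) sin(5*pi*θ/2) is -4*θ**2*cos(5*pi*θ/2)/(5*pi) + 16*θ*sin(5*pi*θ/2)/(25*pi**2) - 2*θ*cos(5*pi*θ/2)/(5*pi) + 4*sin(5*pi*θ/2)/(25*pi**2) + 32*cos(5*pi*θ/2)/(125*pi**3); evaluating from 0 to 2: ∫_{0}^{2} (2*θ**2 + θ) sin(5*pi*θ/2) dθ = (-32/(125*pi**3) + 4/pi) - (32/(125*pi**3)) = -64/(125*pi**3) + 4/pi.
Hence b_5 = -64/(125*pi**3) + 4/pi.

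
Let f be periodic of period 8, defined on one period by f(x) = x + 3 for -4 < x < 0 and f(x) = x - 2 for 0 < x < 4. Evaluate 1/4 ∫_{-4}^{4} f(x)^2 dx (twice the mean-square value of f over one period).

11/3

1/4 ∫_{-4}^{4} f(x)^2 dx = 1/4 · (44/3) = 11/3.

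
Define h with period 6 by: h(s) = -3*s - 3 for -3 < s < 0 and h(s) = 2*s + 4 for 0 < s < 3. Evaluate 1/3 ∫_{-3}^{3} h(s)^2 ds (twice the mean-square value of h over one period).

1/3 ∫_{-3}^{3} h(s)^2 ds = 1/3 · (183) = 61.

61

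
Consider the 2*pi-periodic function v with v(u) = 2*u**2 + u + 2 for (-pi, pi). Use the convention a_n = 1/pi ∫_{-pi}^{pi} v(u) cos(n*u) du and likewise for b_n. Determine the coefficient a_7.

a_7 = 1/pi ∫_{-pi}^{pi} v(u) cos(7*u) du.
Integrating by parts twice (tabular method), an antiderivative of (2*u**2 + u + 2) cos(7*u) is 2*u**2*sin(7*u)/7 + u*sin(7*u)/7 + 4*u*cos(7*u)/49 + 94*sin(7*u)/343 + cos(7*u)/49; evaluating from -pi to pi: ∫_{-pi}^{pi} (2*u**2 + u + 2) cos(7*u) du = (-4*pi/49 - 1/49) - (-1/49 + 4*pi/49) = -8*pi/49.
Hence a_7 = (1/pi)·(-8*pi/49) = -8/49.

-8/49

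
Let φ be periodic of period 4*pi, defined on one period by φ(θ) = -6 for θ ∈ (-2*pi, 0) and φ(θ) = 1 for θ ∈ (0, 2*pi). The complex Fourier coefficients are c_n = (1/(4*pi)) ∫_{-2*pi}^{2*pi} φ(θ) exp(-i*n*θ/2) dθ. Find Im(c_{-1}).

7/pi

Since φ is real-valued, Im(c_{-1}) = -(1/(4*pi)) ∫_{-2*pi}^{2*pi} φ(θ) sin(-θ/2) dθ = b_{1}/2.
Split the integral at the breakpoints.
Directly, an antiderivative of (-6) sin(-θ/2) is -12*cos(θ/2); evaluating from -2*pi to 0: ∫_{-2*pi}^{0} (-6) sin(-θ/2) dθ = (-12) - (12) = -24.
Directly, an antiderivative of (1) sin(-θ/2) is 2*cos(θ/2); evaluating from 0 to 2*pi: ∫_{0}^{2*pi} (1) sin(-θ/2) dθ = (-2) - (2) = -4.
So ∫_{-2*pi}^{2*pi} φ(θ) sin(-θ/2) dθ = -28.
Hence Im(c_{-1}) = (-1/(4*pi))·(-28) = 7/pi.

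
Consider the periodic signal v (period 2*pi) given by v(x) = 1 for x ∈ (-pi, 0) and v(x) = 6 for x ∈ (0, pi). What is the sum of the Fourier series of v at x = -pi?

7/2

At x = -pi the one-sided limits are v(-pi^-) = 6 and v(-pi^+) = 1.
By Dirichlet's theorem the series converges to their average, [(6) + (1)]/2 = 7/2.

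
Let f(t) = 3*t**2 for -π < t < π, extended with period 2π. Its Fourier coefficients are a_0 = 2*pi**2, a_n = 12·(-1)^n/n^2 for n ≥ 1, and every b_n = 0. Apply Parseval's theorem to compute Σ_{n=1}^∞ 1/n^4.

Parseval: a_0^2/2 + Σ a_n^2 = (1/π) ∫_{-π}^{π} f(t)^2 dt = 18*pi**4/5.
Subtract a_0^2/2 = 2*pi**4: Σ a_n^2 = 8*pi**4/5.
Since a_n^2 = 144/n^4, Σ 1/n^4 = pi**4/90.

pi**4/90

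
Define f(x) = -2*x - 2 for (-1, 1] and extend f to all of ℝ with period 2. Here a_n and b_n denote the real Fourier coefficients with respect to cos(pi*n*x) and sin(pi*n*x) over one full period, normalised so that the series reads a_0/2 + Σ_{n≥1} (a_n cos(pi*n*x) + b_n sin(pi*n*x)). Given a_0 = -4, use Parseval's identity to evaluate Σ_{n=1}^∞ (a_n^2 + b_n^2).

8/3

Parseval: a_0^2/2 + Σ_{n≥1} (a_n^2+b_n^2) = ∫_{-1}^{1} f(x)^2 dx = 32/3.
Subtract a_0^2/2 = 8: Σ (a_n^2+b_n^2) = 8/3.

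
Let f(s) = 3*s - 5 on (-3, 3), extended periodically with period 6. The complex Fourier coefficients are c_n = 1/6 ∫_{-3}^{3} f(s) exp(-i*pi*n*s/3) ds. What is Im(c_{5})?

-9/(5*pi)

Since f is real-valued, Im(c_{5}) = -1/6 ∫_{-3}^{3} f(s) sin(5*pi*s/3) ds = -b_{5}/2.
Integrating by parts (boundary term plus one more integral), an antiderivative of (3*s - 5) sin(5*pi*s/3) is -9*s*cos(5*pi*s/3)/(5*pi) + 27*sin(5*pi*s/3)/(25*pi**2) + 3*cos(5*pi*s/3)/pi; evaluating from -3 to 3: ∫_{-3}^{3} (3*s - 5) sin(5*pi*s/3) ds = (12/(5*pi)) - (-42/(5*pi)) = 54/(5*pi).
Hence Im(c_{5}) = (-1/6)·(54/(5*pi)) = -9/(5*pi).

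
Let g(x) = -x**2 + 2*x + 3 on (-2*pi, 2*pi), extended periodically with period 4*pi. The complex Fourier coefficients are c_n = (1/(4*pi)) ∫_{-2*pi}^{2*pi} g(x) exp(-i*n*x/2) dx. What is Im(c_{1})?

Since g is real-valued, Im(c_{1}) = -(1/(4*pi)) ∫_{-2*pi}^{2*pi} g(x) sin(x/2) dx = -b_{1}/2.
Integrating by parts twice (tabular method), an antiderivative of (-x**2 + 2*x + 3) sin(x/2) is 2*x**2*cos(x/2) - 8*x*sin(x/2) - 4*x*cos(x/2) + 8*sin(x/2) - 22*cos(x/2); evaluating from -2*pi to 2*pi: ∫_{-2*pi}^{2*pi} (-x**2 + 2*x + 3) sin(x/2) dx = (-8*pi**2 + 22 + 8*pi) - (-8*pi**2 - 8*pi + 22) = 16*pi.
Hence Im(c_{1}) = (-1/(4*pi))·(16*pi) = -4.

-4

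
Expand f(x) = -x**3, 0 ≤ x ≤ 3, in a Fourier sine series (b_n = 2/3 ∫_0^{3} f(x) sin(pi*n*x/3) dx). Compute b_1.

b_1 = 2/3 ∫_0^{3} (-x**3) sin(pi*x/3) dx.
Integrating by parts three times (tabular method), an antiderivative of (-x**3) sin(pi*x/3) is 3*x**3*cos(pi*x/3)/pi - 27*x**2*sin(pi*x/3)/pi**2 - 162*x*cos(pi*x/3)/pi**3 + 486*sin(pi*x/3)/pi**4; evaluating from 0 to 3: ∫_{0}^{3} (-x**3) sin(pi*x/3) dx = (-81/pi + 486/pi**3) - (0) = -81/pi + 486/pi**3.
Hence b_1 = (2/3)·(-81/pi + 486/pi**3) = -54/pi + 324/pi**3.

-54/pi + 324/pi**3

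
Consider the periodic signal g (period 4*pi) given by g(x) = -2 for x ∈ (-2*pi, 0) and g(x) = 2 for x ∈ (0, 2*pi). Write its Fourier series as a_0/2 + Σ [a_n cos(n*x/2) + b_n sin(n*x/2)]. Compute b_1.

b_1 = (1/(2*pi)) ∫_{-2*pi}^{2*pi} g(x) sin(x/2) dx.
g is odd and sin(x/2) is odd, so the integrand is even and b_1 = 1/pi ∫_0^{2*pi} g(x) sin(x/2) dx.
Directly, an antiderivative of (2) sin(x/2) is -4*cos(x/2); evaluating from 0 to 2*pi: ∫_{0}^{2*pi} (2) sin(x/2) dx = (4) - (-4) = 8.
Hence b_1 = (1/pi)·(8) = 8/pi.

8/pi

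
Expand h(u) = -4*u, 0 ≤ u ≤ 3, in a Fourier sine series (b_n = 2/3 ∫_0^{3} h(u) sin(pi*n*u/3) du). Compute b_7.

-24/(7*pi)

b_7 = 2/3 ∫_0^{3} (-4*u) sin(7*pi*u/3) du.
Integrating by parts (boundary term plus one more integral), an antiderivative of (-4*u) sin(7*pi*u/3) is 12*u*cos(7*pi*u/3)/(7*pi) - 36*sin(7*pi*u/3)/(49*pi**2); evaluating from 0 to 3: ∫_{0}^{3} (-4*u) sin(7*pi*u/3) du = (-36/(7*pi)) - (0) = -36/(7*pi).
Hence b_7 = (2/3)·(-36/(7*pi)) = -24/(7*pi).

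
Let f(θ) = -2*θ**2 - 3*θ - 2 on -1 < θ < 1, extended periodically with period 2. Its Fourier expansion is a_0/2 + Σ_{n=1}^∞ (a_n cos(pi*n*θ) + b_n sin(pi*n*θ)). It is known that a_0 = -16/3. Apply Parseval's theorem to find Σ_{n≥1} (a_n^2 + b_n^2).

Parseval: a_0^2/2 + Σ_{n≥1} (a_n^2+b_n^2) = ∫_{-1}^{1} f(θ)^2 dθ = 314/15.
Subtract a_0^2/2 = 128/9: Σ (a_n^2+b_n^2) = 302/45.

302/45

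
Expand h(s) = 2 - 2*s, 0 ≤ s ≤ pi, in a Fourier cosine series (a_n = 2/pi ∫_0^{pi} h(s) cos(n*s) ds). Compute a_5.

a_5 = 2/pi ∫_0^{pi} (2 - 2*s) cos(5*s) ds.
Integrating by parts (boundary term plus one more integral), an antiderivative of (2 - 2*s) cos(5*s) is -2*s*sin(5*s)/5 + 2*sin(5*s)/5 - 2*cos(5*s)/25; evaluating from 0 to pi: ∫_{0}^{pi} (2 - 2*s) cos(5*s) ds = (2/25) - (-2/25) = 4/25.
Hence a_5 = (2/pi)·(4/25) = 8/(25*pi).

8/(25*pi)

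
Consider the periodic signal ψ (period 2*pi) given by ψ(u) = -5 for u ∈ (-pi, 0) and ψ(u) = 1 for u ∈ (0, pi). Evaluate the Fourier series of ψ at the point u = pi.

u = pi differs from u = -pi by 1 full period(s), and the series is 2*pi-periodic.
At u = -pi the one-sided limits are ψ(-pi^-) = 1 and ψ(-pi^+) = -5.
By Dirichlet's theorem the series converges to their average, [(1) + (-5)]/2 = -2.

-2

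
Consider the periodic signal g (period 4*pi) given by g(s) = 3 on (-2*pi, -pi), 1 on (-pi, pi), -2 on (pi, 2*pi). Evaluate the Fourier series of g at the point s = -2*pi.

s = -2*pi differs from s = 2*pi by -1 full period(s), and the series is 4*pi-periodic.
At s = 2*pi the one-sided limits are g(2*pi^-) = -2 and g(2*pi^+) = 3.
By Dirichlet's theorem the series converges to their average, [(-2) + (3)]/2 = 1/2.

1/2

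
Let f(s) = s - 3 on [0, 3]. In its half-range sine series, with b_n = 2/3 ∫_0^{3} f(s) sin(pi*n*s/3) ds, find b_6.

-1/pi

b_6 = 2/3 ∫_0^{3} (s - 3) sin(2*pi*s) ds.
Integrating by parts (boundary term plus one more integral), an antiderivative of (s - 3) sin(2*pi*s) is -s*cos(2*pi*s)/(2*pi) + sin(2*pi*s)/(4*pi**2) + 3*cos(2*pi*s)/(2*pi); evaluating from 0 to 3: ∫_{0}^{3} (s - 3) sin(2*pi*s) ds = (0) - (3/(2*pi)) = -3/(2*pi).
Hence b_6 = (2/3)·(-3/(2*pi)) = -1/pi.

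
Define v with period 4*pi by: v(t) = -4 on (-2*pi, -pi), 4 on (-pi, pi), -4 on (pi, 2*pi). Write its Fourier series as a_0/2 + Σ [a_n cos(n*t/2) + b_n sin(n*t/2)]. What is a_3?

-16/(3*pi)

a_3 = (1/(2*pi)) ∫_{-2*pi}^{2*pi} v(t) cos(3*t/2) dt.
v is even and cos(3*t/2) is even, so the integrand is even and a_3 = 1/pi ∫_0^{2*pi} v(t) cos(3*t/2) dt.
Split the integral at the breakpoints.
Directly, an antiderivative of (4) cos(3*t/2) is 8*sin(3*t/2)/3; evaluating from 0 to pi: ∫_{0}^{pi} (4) cos(3*t/2) dt = (-8/3) - (0) = -8/3.
Directly, an antiderivative of (-4) cos(3*t/2) is -8*sin(3*t/2)/3; evaluating from pi to 2*pi: ∫_{pi}^{2*pi} (-4) cos(3*t/2) dt = (0) - (8/3) = -8/3.
Summing the pieces and multiplying by (1/pi) gives a_3 = -16/(3*pi).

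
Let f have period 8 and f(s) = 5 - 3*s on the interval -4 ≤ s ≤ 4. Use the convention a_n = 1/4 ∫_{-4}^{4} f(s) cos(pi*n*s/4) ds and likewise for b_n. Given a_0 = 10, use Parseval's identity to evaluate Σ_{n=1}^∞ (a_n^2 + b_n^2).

Parseval: a_0^2/2 + Σ_{n≥1} (a_n^2+b_n^2) = 1/4 ∫_{-4}^{4} f(s)^2 ds = 146.
Subtract a_0^2/2 = 50: Σ (a_n^2+b_n^2) = 96.

96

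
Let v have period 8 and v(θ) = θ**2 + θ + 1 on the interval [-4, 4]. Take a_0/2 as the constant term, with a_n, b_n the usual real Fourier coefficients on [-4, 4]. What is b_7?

8/(7*pi)

b_7 = 1/4 ∫_{-4}^{4} v(θ) sin(7*pi*θ/4) dθ.
Integrating by parts twice (tabular method), an antiderivative of (θ**2 + θ + 1) sin(7*pi*θ/4) is -4*θ**2*cos(7*pi*θ/4)/(7*pi) + 32*θ*sin(7*pi*θ/4)/(49*pi**2) - 4*θ*cos(7*pi*θ/4)/(7*pi) + 16*sin(7*pi*θ/4)/(49*pi**2) - 4*cos(7*pi*θ/4)/(7*pi) + 128*cos(7*pi*θ/4)/(343*pi**3); evaluating from -4 to 4: ∫_{-4}^{4} (θ**2 + θ + 1) sin(7*pi*θ/4) dθ = (-128/(343*pi**3) + 12/pi) - (4*(-32 + 637*pi**2)/(343*pi**3)) = 32/(7*pi).
Hence b_7 = (1/4)·(32/(7*pi)) = 8/(7*pi).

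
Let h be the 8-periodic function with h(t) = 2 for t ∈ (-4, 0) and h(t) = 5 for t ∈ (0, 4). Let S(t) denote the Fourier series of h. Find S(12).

7/2

t = 12 differs from t = 4 by 1 full period(s), and the series is 8-periodic.
At t = 4 the one-sided limits are h(4^-) = 5 and h(4^+) = 2.
By Dirichlet's theorem the series converges to their average, [(5) + (2)]/2 = 7/2.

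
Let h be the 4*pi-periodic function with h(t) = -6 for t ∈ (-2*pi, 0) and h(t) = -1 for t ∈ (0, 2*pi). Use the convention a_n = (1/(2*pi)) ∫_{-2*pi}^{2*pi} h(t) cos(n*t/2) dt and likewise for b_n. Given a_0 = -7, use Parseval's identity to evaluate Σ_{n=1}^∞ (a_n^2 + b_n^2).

Parseval: a_0^2/2 + Σ_{n≥1} (a_n^2+b_n^2) = (1/(2*pi)) ∫_{-2*pi}^{2*pi} h(t)^2 dt = 37.
Subtract a_0^2/2 = 49/2: Σ (a_n^2+b_n^2) = 25/2.

25/2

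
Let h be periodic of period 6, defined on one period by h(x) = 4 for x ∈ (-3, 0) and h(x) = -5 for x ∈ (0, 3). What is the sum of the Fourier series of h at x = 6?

x = 6 differs from x = 0 by 1 full period(s), and the series is 6-periodic.
At x = 0 the one-sided limits are h(0^-) = 4 and h(0^+) = -5.
By Dirichlet's theorem the series converges to their average, [(4) + (-5)]/2 = -1/2.

-1/2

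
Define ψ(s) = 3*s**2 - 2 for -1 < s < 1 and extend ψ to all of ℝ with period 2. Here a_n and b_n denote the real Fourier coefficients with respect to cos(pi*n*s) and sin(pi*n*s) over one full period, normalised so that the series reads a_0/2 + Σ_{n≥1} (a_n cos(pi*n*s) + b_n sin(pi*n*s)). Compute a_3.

-4/(3*pi**2)

a_3 = ∫_{-1}^{1} ψ(s) cos(3*pi*s) ds.
ψ is even and cos(3*pi*s) is even, so the integrand is even and a_3 = 2 ∫_0^{1} ψ(s) cos(3*pi*s) ds.
Integrating by parts twice (tabular method), an antiderivative of (3*s**2 - 2) cos(3*pi*s) is s**2*sin(3*pi*s)/pi + 2*s*cos(3*pi*s)/(3*pi**2) - 2*sin(3*pi*s)/(3*pi) - 2*sin(3*pi*s)/(9*pi**3); evaluating from 0 to 1: ∫_{0}^{1} (3*s**2 - 2) cos(3*pi*s) ds = (-2/(3*pi**2)) - (0) = -2/(3*pi**2).
Hence a_3 = 2·(-2/(3*pi**2)) = -4/(3*pi**2).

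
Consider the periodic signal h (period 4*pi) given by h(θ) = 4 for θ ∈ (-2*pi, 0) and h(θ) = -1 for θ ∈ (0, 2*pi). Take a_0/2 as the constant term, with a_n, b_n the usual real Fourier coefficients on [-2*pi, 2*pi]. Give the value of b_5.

b_5 = (1/(2*pi)) ∫_{-2*pi}^{2*pi} h(θ) sin(5*θ/2) dθ.
Split the integral at the breakpoints.
Directly, an antiderivative of (4) sin(5*θ/2) is -8*cos(5*θ/2)/5; evaluating from -2*pi to 0: ∫_{-2*pi}^{0} (4) sin(5*θ/2) dθ = (-8/5) - (8/5) = -16/5.
Directly, an antiderivative of (-1) sin(5*θ/2) is 2*cos(5*θ/2)/5; evaluating from 0 to 2*pi: ∫_{0}^{2*pi} (-1) sin(5*θ/2) dθ = (-2/5) - (2/5) = -4/5.
Summing the pieces and multiplying by (1/(2*pi)) gives b_5 = -2/pi.

-2/pi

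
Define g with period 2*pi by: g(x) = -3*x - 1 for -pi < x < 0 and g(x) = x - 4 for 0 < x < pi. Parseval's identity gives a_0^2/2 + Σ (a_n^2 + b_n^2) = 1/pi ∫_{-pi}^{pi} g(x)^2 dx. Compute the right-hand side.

-7*pi + 17 + 10*pi**2/3

1/pi ∫_{-pi}^{pi} g(x)^2 dx = 1/pi · (pi*(-21*pi + 51 + 10*pi**2)/3) = -7*pi + 17 + 10*pi**2/3.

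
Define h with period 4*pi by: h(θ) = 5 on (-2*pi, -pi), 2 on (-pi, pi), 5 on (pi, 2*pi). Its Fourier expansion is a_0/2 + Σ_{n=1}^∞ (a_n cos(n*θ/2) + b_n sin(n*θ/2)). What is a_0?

a_0 = (1/(2*pi)) ∫_{-2*pi}^{2*pi} h(θ) dθ = (1/(2*pi)) · (14*pi) = 7.

7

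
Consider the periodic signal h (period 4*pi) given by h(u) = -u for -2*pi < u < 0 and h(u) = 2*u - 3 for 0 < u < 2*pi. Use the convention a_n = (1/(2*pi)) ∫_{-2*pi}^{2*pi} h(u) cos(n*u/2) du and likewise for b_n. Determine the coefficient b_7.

b_7 = (1/(2*pi)) ∫_{-2*pi}^{2*pi} h(u) sin(7*u/2) du.
Split the integral at the breakpoints.
Integrating by parts (boundary term plus one more integral), an antiderivative of (-u) sin(7*u/2) is 2*u*cos(7*u/2)/7 - 4*sin(7*u/2)/49; evaluating from -2*pi to 0: ∫_{-2*pi}^{0} (-u) sin(7*u/2) du = (0) - (4*pi/7) = -4*pi/7.
Integrating by parts (boundary term plus one more integral), an antiderivative of (2*u - 3) sin(7*u/2) is -4*u*cos(7*u/2)/7 + 8*sin(7*u/2)/49 + 6*cos(7*u/2)/7; evaluating from 0 to 2*pi: ∫_{0}^{2*pi} (2*u - 3) sin(7*u/2) du = (-6/7 + 8*pi/7) - (6/7) = -12/7 + 8*pi/7.
Summing the pieces and multiplying by (1/(2*pi)) gives b_7 = 2*(-3 + pi)/(7*pi).

2*(-3 + pi)/(7*pi)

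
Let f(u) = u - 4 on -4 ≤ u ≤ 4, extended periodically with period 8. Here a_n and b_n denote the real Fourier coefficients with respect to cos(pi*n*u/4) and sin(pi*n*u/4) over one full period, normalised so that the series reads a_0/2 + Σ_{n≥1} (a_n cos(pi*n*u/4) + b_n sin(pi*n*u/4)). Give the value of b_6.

b_6 = 1/4 ∫_{-4}^{4} f(u) sin(3*pi*u/2) du.
Integrating by parts (boundary term plus one more integral), an antiderivative of (u - 4) sin(3*pi*u/2) is -2*u*cos(3*pi*u/2)/(3*pi) + 4*sin(3*pi*u/2)/(9*pi**2) + 8*cos(3*pi*u/2)/(3*pi); evaluating from -4 to 4: ∫_{-4}^{4} (u - 4) sin(3*pi*u/2) du = (0) - (16/(3*pi)) = -16/(3*pi).
Hence b_6 = (1/4)·(-16/(3*pi)) = -4/(3*pi).

-4/(3*pi)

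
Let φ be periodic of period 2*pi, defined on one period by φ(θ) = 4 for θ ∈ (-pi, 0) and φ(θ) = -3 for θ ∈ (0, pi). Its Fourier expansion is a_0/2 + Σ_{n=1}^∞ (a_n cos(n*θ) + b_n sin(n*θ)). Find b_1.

b_1 = 1/pi ∫_{-pi}^{pi} φ(θ) sin(θ) dθ.
Split the integral at the breakpoints.
Directly, an antiderivative of (4) sin(θ) is -4*cos(θ); evaluating from -pi to 0: ∫_{-pi}^{0} (4) sin(θ) dθ = (-4) - (4) = -8.
Directly, an antiderivative of (-3) sin(θ) is 3*cos(θ); evaluating from 0 to pi: ∫_{0}^{pi} (-3) sin(θ) dθ = (-3) - (3) = -6.
Summing the pieces and multiplying by (1/pi) gives b_1 = -14/pi.

-14/pi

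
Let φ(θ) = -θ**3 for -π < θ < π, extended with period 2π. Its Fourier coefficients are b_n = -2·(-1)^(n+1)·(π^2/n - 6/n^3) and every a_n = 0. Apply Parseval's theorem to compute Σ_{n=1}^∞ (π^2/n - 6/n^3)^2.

pi**6/14

Parseval: Σ b_n^2 = (1/π) ∫_{-π}^{π} φ(θ)^2 dθ = 2*pi**6/7.
b_n^2 = 4·(π^2/n - 6/n^3)^2, so the sum equals (2*pi**6/7)/4 = pi**6/14.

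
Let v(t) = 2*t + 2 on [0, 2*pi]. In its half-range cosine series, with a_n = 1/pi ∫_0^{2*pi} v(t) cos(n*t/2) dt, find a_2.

0

a_2 = 1/pi ∫_0^{2*pi} (2*t + 2) cos(t) dt.
Integrating by parts (boundary term plus one more integral), an antiderivative of (2*t + 2) cos(t) is 2*t*sin(t) + 2*sin(t) + 2*cos(t); evaluating from 0 to 2*pi: ∫_{0}^{2*pi} (2*t + 2) cos(t) dt = (2) - (2) = 0.
Hence a_2 = (1/pi)·(0) = 0.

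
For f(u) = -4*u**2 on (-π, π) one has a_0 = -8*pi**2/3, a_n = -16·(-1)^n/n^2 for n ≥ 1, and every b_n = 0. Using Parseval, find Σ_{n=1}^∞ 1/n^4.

pi**4/90

Parseval: a_0^2/2 + Σ a_n^2 = (1/π) ∫_{-π}^{π} f(u)^2 du = 32*pi**4/5.
Subtract a_0^2/2 = 32*pi**4/9: Σ a_n^2 = 128*pi**4/45.
Since a_n^2 = 256/n^4, Σ 1/n^4 = pi**4/90.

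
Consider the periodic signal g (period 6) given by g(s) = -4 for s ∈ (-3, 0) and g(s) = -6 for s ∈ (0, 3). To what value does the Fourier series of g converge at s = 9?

s = 9 differs from s = 3 by 1 full period(s), and the series is 6-periodic.
At s = 3 the one-sided limits are g(3^-) = -6 and g(3^+) = -4.
By Dirichlet's theorem the series converges to their average, [(-6) + (-4)]/2 = -5.

-5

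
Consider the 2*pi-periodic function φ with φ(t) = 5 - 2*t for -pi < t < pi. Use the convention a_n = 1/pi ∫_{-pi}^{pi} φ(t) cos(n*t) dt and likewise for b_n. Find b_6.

2/3

b_6 = 1/pi ∫_{-pi}^{pi} φ(t) sin(6*t) dt.
Integrating by parts (boundary term plus one more integral), an antiderivative of (5 - 2*t) sin(6*t) is t*cos(6*t)/3 - sin(6*t)/18 - 5*cos(6*t)/6; evaluating from -pi to pi: ∫_{-pi}^{pi} (5 - 2*t) sin(6*t) dt = (-5/6 + pi/3) - (-pi/3 - 5/6) = 2*pi/3.
Hence b_6 = (1/pi)·(2*pi/3) = 2/3.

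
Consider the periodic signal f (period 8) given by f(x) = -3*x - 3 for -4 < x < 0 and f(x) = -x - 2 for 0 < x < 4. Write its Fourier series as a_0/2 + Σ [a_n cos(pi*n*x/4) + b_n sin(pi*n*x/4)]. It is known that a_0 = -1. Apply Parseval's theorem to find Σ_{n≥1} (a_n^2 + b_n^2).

Parseval: a_0^2/2 + Σ_{n≥1} (a_n^2+b_n^2) = 1/4 ∫_{-4}^{4} f(x)^2 dx = 115/3.
Subtract a_0^2/2 = 1/2: Σ (a_n^2+b_n^2) = 227/6.

227/6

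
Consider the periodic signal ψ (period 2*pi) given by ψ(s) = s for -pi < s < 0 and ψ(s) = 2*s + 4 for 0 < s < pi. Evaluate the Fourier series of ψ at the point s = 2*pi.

s = 2*pi differs from s = 0 by 1 full period(s), and the series is 2*pi-periodic.
At s = 0 the one-sided limits are ψ(0^-) = 0 and ψ(0^+) = 4.
By Dirichlet's theorem the series converges to their average, [(0) + (4)]/2 = 2.

2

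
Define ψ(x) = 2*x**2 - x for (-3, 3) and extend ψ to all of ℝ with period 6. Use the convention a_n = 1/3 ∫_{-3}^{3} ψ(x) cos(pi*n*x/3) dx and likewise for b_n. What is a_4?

9/(2*pi**2)

a_4 = 1/3 ∫_{-3}^{3} ψ(x) cos(4*pi*x/3) dx.
Integrating by parts twice (tabular method), an antiderivative of (2*x**2 - x) cos(4*pi*x/3) is 3*x**2*sin(4*pi*x/3)/(2*pi) - 3*x*sin(4*pi*x/3)/(4*pi) + 9*x*cos(4*pi*x/3)/(4*pi**2) - 27*sin(4*pi*x/3)/(16*pi**3) - 9*cos(4*pi*x/3)/(16*pi**2); evaluating from -3 to 3: ∫_{-3}^{3} (2*x**2 - x) cos(4*pi*x/3) dx = (99/(16*pi**2)) - (-117/(16*pi**2)) = 27/(2*pi**2).
Hence a_4 = (1/3)·(27/(2*pi**2)) = 9/(2*pi**2).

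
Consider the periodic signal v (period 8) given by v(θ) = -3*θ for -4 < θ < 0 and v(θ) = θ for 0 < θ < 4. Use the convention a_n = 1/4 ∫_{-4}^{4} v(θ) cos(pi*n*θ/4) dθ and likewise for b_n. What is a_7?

a_7 = 1/4 ∫_{-4}^{4} v(θ) cos(7*pi*θ/4) dθ.
Split the integral at the breakpoints.
Integrating by parts (boundary term plus one more integral), an antiderivative of (-3*θ) cos(7*pi*θ/4) is -12*θ*sin(7*pi*θ/4)/(7*pi) - 48*cos(7*pi*θ/4)/(49*pi**2); evaluating from -4 to 0: ∫_{-4}^{0} (-3*θ) cos(7*pi*θ/4) dθ = (-48/(49*pi**2)) - (48/(49*pi**2)) = -96/(49*pi**2).
Integrating by parts (boundary term plus one more integral), an antiderivative of (θ) cos(7*pi*θ/4) is 4*θ*sin(7*pi*θ/4)/(7*pi) + 16*cos(7*pi*θ/4)/(49*pi**2); evaluating from 0 to 4: ∫_{0}^{4} (θ) cos(7*pi*θ/4) dθ = (-16/(49*pi**2)) - (16/(49*pi**2)) = -32/(49*pi**2).
Summing the pieces and multiplying by (1/4) gives a_7 = -32/(49*pi**2).

-32/(49*pi**2)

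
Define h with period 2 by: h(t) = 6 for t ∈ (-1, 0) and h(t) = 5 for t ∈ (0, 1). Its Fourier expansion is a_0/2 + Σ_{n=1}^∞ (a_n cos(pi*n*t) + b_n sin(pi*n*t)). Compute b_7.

-2/(7*pi)

b_7 = ∫_{-1}^{1} h(t) sin(7*pi*t) dt.
Split the integral at the breakpoints.
Directly, an antiderivative of (6) sin(7*pi*t) is -6*cos(7*pi*t)/(7*pi); evaluating from -1 to 0: ∫_{-1}^{0} (6) sin(7*pi*t) dt = (-6/(7*pi)) - (6/(7*pi)) = -12/(7*pi).
Directly, an antiderivative of (5) sin(7*pi*t) is -5*cos(7*pi*t)/(7*pi); evaluating from 0 to 1: ∫_{0}^{1} (5) sin(7*pi*t) dt = (5/(7*pi)) - (-5/(7*pi)) = 10/(7*pi).
Summing the pieces gives b_7 = -2/(7*pi).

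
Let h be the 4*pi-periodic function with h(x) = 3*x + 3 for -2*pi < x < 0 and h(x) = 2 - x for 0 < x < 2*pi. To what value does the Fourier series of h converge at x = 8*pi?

5/2

x = 8*pi differs from x = 0 by 2 full period(s), and the series is 4*pi-periodic.
At x = 0 the one-sided limits are h(0^-) = 3 and h(0^+) = 2.
By Dirichlet's theorem the series converges to their average, [(3) + (2)]/2 = 5/2.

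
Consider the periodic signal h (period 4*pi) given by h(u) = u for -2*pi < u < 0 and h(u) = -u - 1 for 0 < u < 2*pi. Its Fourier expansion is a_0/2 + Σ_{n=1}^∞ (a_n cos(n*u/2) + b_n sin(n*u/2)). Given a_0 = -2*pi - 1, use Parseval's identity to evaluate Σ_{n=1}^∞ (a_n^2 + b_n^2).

Parseval: a_0^2/2 + Σ_{n≥1} (a_n^2+b_n^2) = (1/(2*pi)) ∫_{-2*pi}^{2*pi} h(u)^2 du = 1 + 2*pi + 8*pi**2/3.
Subtract a_0^2/2 = (1 + 2*pi)**2/2: Σ (a_n^2+b_n^2) = 1/2 + 2*pi**2/3.

1/2 + 2*pi**2/3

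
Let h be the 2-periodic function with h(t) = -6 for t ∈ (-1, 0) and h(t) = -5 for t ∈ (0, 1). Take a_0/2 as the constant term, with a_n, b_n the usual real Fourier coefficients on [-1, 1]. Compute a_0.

-11

a_0 = ∫_{-1}^{1} h(t) dt = -11.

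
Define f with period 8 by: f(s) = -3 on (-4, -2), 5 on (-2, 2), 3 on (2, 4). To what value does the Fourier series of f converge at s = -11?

-3

s = -11 differs from s = -3 by -1 full period(s), and the series is 8-periodic.
f is continuous at s = -3 with value -3, so the series converges to -3 there.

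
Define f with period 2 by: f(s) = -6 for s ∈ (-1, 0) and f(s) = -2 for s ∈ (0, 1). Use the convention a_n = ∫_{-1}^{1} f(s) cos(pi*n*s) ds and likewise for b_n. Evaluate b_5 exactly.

8/(5*pi)

b_5 = ∫_{-1}^{1} f(s) sin(5*pi*s) ds.
Split the integral at the breakpoints.
Directly, an antiderivative of (-6) sin(5*pi*s) is 6*cos(5*pi*s)/(5*pi); evaluating from -1 to 0: ∫_{-1}^{0} (-6) sin(5*pi*s) ds = (6/(5*pi)) - (-6/(5*pi)) = 12/(5*pi).
Directly, an antiderivative of (-2) sin(5*pi*s) is 2*cos(5*pi*s)/(5*pi); evaluating from 0 to 1: ∫_{0}^{1} (-2) sin(5*pi*s) ds = (-2/(5*pi)) - (2/(5*pi)) = -4/(5*pi).
Summing the pieces gives b_5 = 8/(5*pi).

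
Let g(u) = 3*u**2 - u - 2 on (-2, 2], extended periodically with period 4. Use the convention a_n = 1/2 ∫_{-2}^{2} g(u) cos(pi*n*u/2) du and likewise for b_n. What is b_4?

b_4 = 1/2 ∫_{-2}^{2} g(u) sin(2*pi*u) du.
Integrating by parts twice (tabular method), an antiderivative of (3*u**2 - u - 2) sin(2*pi*u) is -3*u**2*cos(2*pi*u)/(2*pi) + 3*u*sin(2*pi*u)/(2*pi**2) + u*cos(2*pi*u)/(2*pi) - sin(2*pi*u)/(4*pi**2) + 3*cos(2*pi*u)/(4*pi**3) + cos(2*pi*u)/pi; evaluating from -2 to 2: ∫_{-2}^{2} (3*u**2 - u - 2) sin(2*pi*u) du = (-4/pi + 3/(4*pi**3)) - (-6/pi + 3/(4*pi**3)) = 2/pi.
Hence b_4 = (1/2)·(2/pi) = 1/pi.

1/pi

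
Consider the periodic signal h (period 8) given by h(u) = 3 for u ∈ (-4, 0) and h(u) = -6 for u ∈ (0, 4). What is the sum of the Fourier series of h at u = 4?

-3/2

At u = 4 the one-sided limits are h(4^-) = -6 and h(4^+) = 3.
By Dirichlet's theorem the series converges to their average, [(-6) + (3)]/2 = -3/2.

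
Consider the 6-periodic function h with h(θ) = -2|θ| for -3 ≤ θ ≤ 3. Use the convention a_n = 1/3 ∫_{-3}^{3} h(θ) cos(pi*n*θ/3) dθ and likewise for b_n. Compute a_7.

24/(49*pi**2)

a_7 = 1/3 ∫_{-3}^{3} h(θ) cos(7*pi*θ/3) dθ.
h is even and cos(7*pi*θ/3) is even, so the integrand is even and a_7 = 2/3 ∫_0^{3} h(θ) cos(7*pi*θ/3) dθ.
Integrating by parts (boundary term plus one more integral), an antiderivative of (-2*θ) cos(7*pi*θ/3) is -6*θ*sin(7*pi*θ/3)/(7*pi) - 18*cos(7*pi*θ/3)/(49*pi**2); evaluating from 0 to 3: ∫_{0}^{3} (-2*θ) cos(7*pi*θ/3) dθ = (18/(49*pi**2)) - (-18/(49*pi**2)) = 36/(49*pi**2).
Hence a_7 = (2/3)·(36/(49*pi**2)) = 24/(49*pi**2).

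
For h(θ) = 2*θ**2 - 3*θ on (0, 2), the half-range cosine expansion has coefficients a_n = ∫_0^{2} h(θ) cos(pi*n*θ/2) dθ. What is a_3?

a_3 = ∫_0^{2} (2*θ**2 - 3*θ) cos(3*pi*θ/2) dθ.
Integrating by parts twice (tabular method), an antiderivative of (2*θ**2 - 3*θ) cos(3*pi*θ/2) is 4*θ**2*sin(3*pi*θ/2)/(3*pi) - 2*θ*sin(3*pi*θ/2)/pi + 16*θ*cos(3*pi*θ/2)/(9*pi**2) - 32*sin(3*pi*θ/2)/(27*pi**3) - 4*cos(3*pi*θ/2)/(3*pi**2); evaluating from 0 to 2: ∫_{0}^{2} (2*θ**2 - 3*θ) cos(3*pi*θ/2) dθ = (-20/(9*pi**2)) - (-4/(3*pi**2)) = -8/(9*pi**2).
Hence a_3 = -8/(9*pi**2).

-8/(9*pi**2)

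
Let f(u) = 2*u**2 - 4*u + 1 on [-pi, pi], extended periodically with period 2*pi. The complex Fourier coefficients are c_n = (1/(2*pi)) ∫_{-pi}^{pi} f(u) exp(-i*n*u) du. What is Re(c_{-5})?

-4/25

Since f is real-valued, Re(c_{-5}) = (1/(2*pi)) ∫_{-pi}^{pi} f(u) cos(-5*u) du = a_{5}/2.
Integrating by parts twice (tabular method), an antiderivative of (2*u**2 - 4*u + 1) cos(-5*u) is 2*u**2*sin(5*u)/5 - 4*u*sin(5*u)/5 + 4*u*cos(5*u)/25 + 21*sin(5*u)/125 - 4*cos(5*u)/25; evaluating from -pi to pi: ∫_{-pi}^{pi} (2*u**2 - 4*u + 1) cos(-5*u) du = (4/25 - 4*pi/25) - (4/25 + 4*pi/25) = -8*pi/25.
Hence Re(c_{-5}) = (1/(2*pi))·(-8*pi/25) = -4/25.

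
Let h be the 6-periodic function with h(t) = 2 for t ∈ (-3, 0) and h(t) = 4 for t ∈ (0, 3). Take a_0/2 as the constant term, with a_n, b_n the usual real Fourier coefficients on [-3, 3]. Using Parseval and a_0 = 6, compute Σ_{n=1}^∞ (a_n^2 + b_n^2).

2

Parseval: a_0^2/2 + Σ_{n≥1} (a_n^2+b_n^2) = 1/3 ∫_{-3}^{3} h(t)^2 dt = 20.
Subtract a_0^2/2 = 18: Σ (a_n^2+b_n^2) = 2.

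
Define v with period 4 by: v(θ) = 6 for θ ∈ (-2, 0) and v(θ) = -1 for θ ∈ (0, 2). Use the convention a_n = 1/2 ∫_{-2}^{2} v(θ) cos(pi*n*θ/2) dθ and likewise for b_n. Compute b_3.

-14/(3*pi)

b_3 = 1/2 ∫_{-2}^{2} v(θ) sin(3*pi*θ/2) dθ.
Split the integral at the breakpoints.
Directly, an antiderivative of (6) sin(3*pi*θ/2) is -4*cos(3*pi*θ/2)/pi; evaluating from -2 to 0: ∫_{-2}^{0} (6) sin(3*pi*θ/2) dθ = (-4/pi) - (4/pi) = -8/pi.
Directly, an antiderivative of (-1) sin(3*pi*θ/2) is 2*cos(3*pi*θ/2)/(3*pi); evaluating from 0 to 2: ∫_{0}^{2} (-1) sin(3*pi*θ/2) dθ = (-2/(3*pi)) - (2/(3*pi)) = -4/(3*pi).
Summing the pieces and multiplying by (1/2) gives b_3 = -14/(3*pi).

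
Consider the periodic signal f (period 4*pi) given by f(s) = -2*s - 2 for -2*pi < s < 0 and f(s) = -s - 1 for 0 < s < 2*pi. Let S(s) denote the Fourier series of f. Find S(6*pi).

s = 6*pi differs from s = -2*pi by 2 full period(s), and the series is 4*pi-periodic.
At s = -2*pi the one-sided limits are f(-2*pi^-) = -2*pi - 1 and f(-2*pi^+) = -2 + 4*pi.
By Dirichlet's theorem the series converges to their average, [(-2*pi - 1) + (-2 + 4*pi)]/2 = -3/2 + pi.

-3/2 + pi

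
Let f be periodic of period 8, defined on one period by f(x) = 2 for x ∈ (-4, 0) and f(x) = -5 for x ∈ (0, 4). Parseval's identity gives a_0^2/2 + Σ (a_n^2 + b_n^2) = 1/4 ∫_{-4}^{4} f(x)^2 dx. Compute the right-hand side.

1/4 ∫_{-4}^{4} f(x)^2 dx = 1/4 · (116) = 29.

29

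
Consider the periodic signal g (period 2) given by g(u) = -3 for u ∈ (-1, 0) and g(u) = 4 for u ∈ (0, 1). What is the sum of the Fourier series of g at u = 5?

u = 5 differs from u = 1 by 2 full period(s), and the series is 2-periodic.
At u = 1 the one-sided limits are g(1^-) = 4 and g(1^+) = -3.
By Dirichlet's theorem the series converges to their average, [(4) + (-3)]/2 = 1/2.

1/2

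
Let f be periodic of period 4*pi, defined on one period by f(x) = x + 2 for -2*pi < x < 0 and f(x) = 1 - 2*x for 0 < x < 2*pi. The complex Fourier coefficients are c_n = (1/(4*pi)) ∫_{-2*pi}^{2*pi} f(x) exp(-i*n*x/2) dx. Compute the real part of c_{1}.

Since f is real-valued, Re(c_{1}) = (1/(4*pi)) ∫_{-2*pi}^{2*pi} f(x) cos(x/2) dx = a_{1}/2.
Split the integral at the breakpoints.
Integrating by parts (boundary term plus one more integral), an antiderivative of (x + 2) cos(x/2) is 2*x*sin(x/2) + 4*sin(x/2) + 4*cos(x/2); evaluating from -2*pi to 0: ∫_{-2*pi}^{0} (x + 2) cos(x/2) dx = (4) - (-4) = 8.
Integrating by parts (boundary term plus one more integral), an antiderivative of (1 - 2*x) cos(x/2) is -4*x*sin(x/2) + 2*sin(x/2) - 8*cos(x/2); evaluating from 0 to 2*pi: ∫_{0}^{2*pi} (1 - 2*x) cos(x/2) dx = (8) - (-8) = 16.
So ∫_{-2*pi}^{2*pi} f(x) cos(x/2) dx = 24.
Hence Re(c_{1}) = (1/(4*pi))·(24) = 6/pi.

6/pi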